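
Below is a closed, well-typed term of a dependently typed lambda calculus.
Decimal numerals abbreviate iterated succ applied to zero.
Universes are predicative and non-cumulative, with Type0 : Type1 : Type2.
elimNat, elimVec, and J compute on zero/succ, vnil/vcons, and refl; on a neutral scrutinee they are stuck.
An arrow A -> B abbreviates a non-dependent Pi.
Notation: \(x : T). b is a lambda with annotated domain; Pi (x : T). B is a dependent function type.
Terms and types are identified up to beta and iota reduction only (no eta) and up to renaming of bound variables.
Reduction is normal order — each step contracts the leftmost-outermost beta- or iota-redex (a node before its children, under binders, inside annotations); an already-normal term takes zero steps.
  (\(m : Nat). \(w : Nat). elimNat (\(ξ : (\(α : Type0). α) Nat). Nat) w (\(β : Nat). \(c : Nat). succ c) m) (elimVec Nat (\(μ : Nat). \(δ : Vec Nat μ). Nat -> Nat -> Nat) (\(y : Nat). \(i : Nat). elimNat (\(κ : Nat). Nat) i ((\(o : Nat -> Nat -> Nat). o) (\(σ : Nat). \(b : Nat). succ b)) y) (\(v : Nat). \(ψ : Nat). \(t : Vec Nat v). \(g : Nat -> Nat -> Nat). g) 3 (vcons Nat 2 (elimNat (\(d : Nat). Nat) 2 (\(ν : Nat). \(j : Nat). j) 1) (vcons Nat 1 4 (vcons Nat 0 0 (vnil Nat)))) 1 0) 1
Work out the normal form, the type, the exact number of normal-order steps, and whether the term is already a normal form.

normal form:
  2
the term's type:
  Nat
normal-order step count: 30
term was already normal: no
first redex: a beta-redex


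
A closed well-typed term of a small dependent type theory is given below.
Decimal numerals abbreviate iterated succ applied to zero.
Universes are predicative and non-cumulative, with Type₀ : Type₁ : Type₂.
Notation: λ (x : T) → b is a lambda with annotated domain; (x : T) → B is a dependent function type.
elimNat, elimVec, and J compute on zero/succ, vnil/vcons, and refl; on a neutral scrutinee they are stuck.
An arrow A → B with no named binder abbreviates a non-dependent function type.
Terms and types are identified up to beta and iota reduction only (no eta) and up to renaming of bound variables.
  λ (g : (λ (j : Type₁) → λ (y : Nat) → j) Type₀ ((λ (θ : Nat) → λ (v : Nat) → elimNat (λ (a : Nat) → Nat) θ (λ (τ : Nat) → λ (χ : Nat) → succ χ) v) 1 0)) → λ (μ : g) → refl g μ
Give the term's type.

inferred type:
  (g : Type₀) → (j : g) → Eq g j j


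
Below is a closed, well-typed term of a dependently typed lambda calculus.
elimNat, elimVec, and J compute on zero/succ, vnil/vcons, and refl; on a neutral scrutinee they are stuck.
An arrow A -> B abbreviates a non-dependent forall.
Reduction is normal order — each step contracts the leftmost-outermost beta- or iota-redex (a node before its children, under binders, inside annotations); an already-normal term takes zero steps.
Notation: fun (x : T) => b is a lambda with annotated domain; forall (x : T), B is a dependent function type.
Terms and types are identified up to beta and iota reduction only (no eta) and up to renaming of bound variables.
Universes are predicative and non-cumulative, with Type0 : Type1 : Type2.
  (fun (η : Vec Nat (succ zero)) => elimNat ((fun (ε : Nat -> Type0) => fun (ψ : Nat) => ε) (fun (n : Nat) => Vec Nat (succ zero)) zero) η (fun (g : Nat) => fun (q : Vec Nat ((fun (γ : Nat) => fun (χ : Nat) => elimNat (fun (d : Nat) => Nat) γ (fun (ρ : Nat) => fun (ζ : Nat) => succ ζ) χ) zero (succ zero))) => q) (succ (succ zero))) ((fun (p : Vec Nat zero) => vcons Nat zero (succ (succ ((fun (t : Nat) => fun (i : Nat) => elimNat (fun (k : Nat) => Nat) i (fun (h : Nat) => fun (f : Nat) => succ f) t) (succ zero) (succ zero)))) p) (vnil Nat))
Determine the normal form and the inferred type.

normal form:
  vcons Nat zero (succ (succ (succ (succ zero)))) (vnil Nat)
the term's type:
  Vec Nat (succ zero)
observation: the first redex contracted is a beta-redex; the normal form is reached in 15 normal-order steps.


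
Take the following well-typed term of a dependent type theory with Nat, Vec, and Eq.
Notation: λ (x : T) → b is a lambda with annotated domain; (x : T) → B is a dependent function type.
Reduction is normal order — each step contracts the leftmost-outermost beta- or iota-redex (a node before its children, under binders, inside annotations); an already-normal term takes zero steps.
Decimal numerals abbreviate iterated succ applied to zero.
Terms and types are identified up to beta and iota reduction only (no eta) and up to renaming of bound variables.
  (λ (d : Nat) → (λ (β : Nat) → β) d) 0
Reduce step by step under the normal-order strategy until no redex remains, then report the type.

normal-order reduction:
  (λ (d : Nat) → (λ (β : Nat) → β) d) 0
  ~> (λ (d : Nat) → d) 0
  ~> 0
the term's type:
  Nat


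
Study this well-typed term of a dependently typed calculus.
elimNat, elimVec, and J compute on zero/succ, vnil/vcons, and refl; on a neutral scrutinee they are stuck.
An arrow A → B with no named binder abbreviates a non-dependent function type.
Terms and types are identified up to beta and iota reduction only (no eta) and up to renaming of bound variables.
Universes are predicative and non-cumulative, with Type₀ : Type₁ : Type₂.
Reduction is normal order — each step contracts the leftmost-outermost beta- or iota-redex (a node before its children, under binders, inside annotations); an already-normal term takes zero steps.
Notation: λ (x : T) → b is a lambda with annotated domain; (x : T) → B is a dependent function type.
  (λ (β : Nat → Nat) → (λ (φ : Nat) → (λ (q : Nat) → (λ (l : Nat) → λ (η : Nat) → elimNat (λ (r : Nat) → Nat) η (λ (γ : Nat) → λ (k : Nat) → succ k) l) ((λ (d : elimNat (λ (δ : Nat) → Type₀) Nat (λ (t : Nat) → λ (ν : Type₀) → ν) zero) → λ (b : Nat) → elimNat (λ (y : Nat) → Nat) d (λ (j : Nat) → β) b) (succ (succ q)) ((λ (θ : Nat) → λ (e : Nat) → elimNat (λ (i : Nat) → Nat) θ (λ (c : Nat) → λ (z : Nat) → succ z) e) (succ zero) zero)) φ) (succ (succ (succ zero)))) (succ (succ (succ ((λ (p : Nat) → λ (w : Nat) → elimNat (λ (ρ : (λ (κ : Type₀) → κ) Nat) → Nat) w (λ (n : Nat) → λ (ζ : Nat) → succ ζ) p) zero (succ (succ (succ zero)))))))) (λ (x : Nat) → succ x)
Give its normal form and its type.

resulting normal form:
  succ (succ (succ (succ (succ (succ (succ (succ (succ (succ (succ (succ zero)))))))))))
the term's type:
  Nat


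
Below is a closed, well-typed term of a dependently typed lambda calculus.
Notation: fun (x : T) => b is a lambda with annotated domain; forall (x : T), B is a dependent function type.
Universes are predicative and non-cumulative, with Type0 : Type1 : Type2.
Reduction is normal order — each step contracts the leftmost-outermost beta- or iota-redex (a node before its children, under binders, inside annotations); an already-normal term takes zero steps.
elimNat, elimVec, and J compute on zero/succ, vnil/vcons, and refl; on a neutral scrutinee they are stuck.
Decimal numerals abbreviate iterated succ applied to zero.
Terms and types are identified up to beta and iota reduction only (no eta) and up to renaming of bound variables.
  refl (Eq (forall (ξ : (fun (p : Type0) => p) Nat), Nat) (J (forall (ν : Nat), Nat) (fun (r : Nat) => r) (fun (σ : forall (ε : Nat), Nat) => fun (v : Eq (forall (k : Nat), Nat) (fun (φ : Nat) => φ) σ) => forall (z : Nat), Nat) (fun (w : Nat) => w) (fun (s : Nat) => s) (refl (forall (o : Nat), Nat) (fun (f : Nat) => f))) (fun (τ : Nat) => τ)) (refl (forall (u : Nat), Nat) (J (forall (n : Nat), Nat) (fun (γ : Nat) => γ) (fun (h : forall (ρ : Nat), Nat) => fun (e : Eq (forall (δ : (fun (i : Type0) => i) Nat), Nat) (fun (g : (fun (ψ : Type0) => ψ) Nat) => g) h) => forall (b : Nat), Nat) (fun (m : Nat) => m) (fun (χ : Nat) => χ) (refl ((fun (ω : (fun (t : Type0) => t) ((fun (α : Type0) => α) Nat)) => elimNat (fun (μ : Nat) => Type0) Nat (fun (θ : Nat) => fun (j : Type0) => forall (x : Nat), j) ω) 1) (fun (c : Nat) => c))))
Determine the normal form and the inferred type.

reduced normal form:
  refl (Eq (forall (ξ : Nat), Nat) (fun (p : Nat) => p) (fun (ν : Nat) => ν)) (refl (forall (r : Nat), Nat) (fun (σ : Nat) => σ))
inferred type:
  Eq (Eq (forall (ξ : Nat), Nat) (fun (p : Nat) => p) (fun (ν : Nat) => ν)) (refl (forall (r : Nat), Nat) (fun (σ : Nat) => σ)) (refl (forall (ε : Nat), Nat) (fun (v : Nat) => v))


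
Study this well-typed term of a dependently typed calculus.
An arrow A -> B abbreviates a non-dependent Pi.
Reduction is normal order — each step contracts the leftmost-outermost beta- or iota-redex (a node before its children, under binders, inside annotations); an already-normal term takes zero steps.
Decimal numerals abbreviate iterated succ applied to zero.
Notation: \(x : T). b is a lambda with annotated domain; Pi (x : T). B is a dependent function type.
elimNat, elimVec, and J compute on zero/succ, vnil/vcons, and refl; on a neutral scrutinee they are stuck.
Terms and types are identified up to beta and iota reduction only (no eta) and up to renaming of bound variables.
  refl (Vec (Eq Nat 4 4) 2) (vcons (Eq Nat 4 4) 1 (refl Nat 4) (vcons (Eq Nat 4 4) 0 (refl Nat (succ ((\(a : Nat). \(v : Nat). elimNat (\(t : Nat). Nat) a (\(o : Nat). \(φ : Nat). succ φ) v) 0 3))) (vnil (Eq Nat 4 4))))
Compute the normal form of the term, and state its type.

resulting normal form:
  refl (Vec (Eq Nat 4 4) 2) (vcons (Eq Nat 4 4) 1 (refl Nat 4) (vcons (Eq Nat 4 4) 0 (refl Nat 4) (vnil (Eq Nat 4 4))))
the term's type:
  Eq (Vec (Eq Nat 4 4) 2) (vcons (Eq Nat 4 4) 1 (refl Nat 4) (vcons (Eq Nat 4 4) 0 (refl Nat 4) (vnil (Eq Nat 4 4)))) (vcons (Eq Nat 4 4) 1 (refl Nat 4) (vcons (Eq Nat 4 4) 0 (refl Nat 4) (vnil (Eq Nat 4 4))))
observation: 12 normal-order steps separate the term from its normal form.


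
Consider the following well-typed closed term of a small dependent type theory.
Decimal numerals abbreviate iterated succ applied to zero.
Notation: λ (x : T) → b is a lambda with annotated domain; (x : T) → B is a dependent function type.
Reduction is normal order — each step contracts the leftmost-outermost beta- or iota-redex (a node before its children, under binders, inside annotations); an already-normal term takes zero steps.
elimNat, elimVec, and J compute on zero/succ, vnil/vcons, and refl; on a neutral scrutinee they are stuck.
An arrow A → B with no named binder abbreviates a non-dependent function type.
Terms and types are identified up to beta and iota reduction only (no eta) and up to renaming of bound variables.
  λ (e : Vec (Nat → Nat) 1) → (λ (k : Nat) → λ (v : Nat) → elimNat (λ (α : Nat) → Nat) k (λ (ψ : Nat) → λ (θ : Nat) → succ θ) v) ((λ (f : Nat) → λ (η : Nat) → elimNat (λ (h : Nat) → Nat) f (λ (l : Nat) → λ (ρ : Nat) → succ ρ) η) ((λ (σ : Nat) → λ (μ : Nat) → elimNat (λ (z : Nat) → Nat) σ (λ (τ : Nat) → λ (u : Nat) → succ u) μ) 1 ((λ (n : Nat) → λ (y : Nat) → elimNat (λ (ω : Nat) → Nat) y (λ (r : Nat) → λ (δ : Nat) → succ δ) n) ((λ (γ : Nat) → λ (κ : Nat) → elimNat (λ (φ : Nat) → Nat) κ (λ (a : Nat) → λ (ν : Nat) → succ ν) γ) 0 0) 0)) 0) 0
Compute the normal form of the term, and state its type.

resulting normal form:
  λ (e : Vec (Nat → Nat) 1) → 1
type:
  Vec (Nat → Nat) 1 → Nat
observation: 15 normal-order steps separate the term from its normal form.


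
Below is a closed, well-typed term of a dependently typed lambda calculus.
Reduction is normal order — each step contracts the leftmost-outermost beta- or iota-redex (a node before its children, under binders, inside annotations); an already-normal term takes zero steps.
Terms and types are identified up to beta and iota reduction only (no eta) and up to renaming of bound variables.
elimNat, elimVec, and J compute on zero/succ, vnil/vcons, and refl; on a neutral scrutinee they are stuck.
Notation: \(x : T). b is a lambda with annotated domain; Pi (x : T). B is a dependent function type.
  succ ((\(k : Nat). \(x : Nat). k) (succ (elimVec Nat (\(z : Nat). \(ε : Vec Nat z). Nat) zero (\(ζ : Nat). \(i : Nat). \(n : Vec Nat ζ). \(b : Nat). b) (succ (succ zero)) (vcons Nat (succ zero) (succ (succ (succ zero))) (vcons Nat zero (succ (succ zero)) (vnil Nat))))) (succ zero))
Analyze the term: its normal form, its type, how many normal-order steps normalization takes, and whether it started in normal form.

resulting normal form:
  succ (succ zero)
the term's type:
  Nat
normal-order step count: 13
started in normal form: no
first redex: a beta-redex


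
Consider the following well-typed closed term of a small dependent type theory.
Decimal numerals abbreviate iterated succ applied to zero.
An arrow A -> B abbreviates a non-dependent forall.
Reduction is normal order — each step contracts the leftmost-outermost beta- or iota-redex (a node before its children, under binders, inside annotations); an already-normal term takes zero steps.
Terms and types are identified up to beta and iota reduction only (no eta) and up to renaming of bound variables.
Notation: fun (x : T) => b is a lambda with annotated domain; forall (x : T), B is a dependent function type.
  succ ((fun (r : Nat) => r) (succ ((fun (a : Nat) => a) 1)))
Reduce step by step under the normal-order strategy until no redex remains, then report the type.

reduction (normal order):
  succ ((fun (r : Nat) => r) (succ ((fun (a : Nat) => a) 1)))
  ~> succ (succ ((fun (r : Nat) => r) 1))
  ~> 3
the term's type:
  Nat


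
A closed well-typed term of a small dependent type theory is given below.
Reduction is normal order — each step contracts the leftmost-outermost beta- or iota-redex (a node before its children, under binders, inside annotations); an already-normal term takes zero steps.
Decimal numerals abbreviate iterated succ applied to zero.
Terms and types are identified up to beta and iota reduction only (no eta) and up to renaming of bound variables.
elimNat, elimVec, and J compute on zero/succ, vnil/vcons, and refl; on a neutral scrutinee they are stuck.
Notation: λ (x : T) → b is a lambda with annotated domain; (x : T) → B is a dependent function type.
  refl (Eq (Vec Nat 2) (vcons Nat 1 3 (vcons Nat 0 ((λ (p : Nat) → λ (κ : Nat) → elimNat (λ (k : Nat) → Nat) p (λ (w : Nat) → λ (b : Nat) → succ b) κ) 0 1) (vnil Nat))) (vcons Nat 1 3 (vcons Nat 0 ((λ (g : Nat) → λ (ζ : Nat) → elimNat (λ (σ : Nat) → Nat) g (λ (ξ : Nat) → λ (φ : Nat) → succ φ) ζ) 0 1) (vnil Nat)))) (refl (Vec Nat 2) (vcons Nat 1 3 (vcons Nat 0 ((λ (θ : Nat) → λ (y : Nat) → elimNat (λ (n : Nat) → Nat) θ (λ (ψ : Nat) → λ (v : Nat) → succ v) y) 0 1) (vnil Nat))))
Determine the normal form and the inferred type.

normal form:
  refl (Eq (Vec Nat 2) (vcons Nat 1 3 (vcons Nat 0 1 (vnil Nat))) (vcons Nat 1 3 (vcons Nat 0 1 (vnil Nat)))) (refl (Vec Nat 2) (vcons Nat 1 3 (vcons Nat 0 1 (vnil Nat))))
the term's type:
  Eq (Eq (Vec Nat 2) (vcons Nat 1 3 (vcons Nat 0 1 (vnil Nat))) (vcons Nat 1 3 (vcons Nat 0 1 (vnil Nat)))) (refl (Vec Nat 2) (vcons Nat 1 3 (vcons Nat 0 1 (vnil Nat)))) (refl (Vec Nat 2) (vcons Nat 1 3 (vcons Nat 0 1 (vnil Nat))))


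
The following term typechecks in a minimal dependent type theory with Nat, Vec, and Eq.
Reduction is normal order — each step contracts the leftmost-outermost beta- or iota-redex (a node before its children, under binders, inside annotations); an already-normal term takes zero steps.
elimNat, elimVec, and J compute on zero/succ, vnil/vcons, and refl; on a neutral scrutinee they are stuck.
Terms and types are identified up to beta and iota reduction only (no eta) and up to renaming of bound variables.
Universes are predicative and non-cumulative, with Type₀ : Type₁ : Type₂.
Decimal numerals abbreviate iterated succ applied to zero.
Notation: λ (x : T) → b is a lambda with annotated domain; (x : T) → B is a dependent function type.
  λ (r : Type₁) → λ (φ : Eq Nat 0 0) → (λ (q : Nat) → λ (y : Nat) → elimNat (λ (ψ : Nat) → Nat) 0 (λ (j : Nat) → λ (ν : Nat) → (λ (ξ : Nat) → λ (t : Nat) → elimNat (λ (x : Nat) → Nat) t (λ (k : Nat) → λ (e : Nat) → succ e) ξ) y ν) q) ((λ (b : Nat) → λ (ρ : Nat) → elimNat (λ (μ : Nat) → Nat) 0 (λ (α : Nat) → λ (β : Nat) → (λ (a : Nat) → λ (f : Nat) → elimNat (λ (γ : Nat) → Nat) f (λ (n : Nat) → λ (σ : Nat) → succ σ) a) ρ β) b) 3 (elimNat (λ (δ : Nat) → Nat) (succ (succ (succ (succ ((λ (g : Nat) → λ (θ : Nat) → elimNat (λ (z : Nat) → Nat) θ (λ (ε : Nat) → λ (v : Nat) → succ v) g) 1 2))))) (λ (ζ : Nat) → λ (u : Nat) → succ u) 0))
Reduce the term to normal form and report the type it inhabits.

normal form:
  λ (r : Type₁) → λ (φ : Eq Nat 0 0) → λ (q : Nat) → elimNat (λ (y : Nat) → Nat) (elimNat (λ (ψ : Nat) → Nat) (elimNat (λ (j : Nat) → Nat) (elimNat (λ (ν : Nat) → Nat) (elimNat (λ (ξ : Nat) → Nat) (elimNat (λ (t : Nat) → Nat) (elimNat (λ (x : Nat) → Nat) (elimNat (λ (k : Nat) → Nat) (elimNat (λ (e : Nat) → Nat) (elimNat (λ (b : Nat) → Nat) (elimNat (λ (ρ : Nat) → Nat) (elimNat (λ (μ : Nat) → Nat) (elimNat (λ (α : Nat) → Nat) (elimNat (λ (β : Nat) → Nat) (elimNat (λ (a : Nat) → Nat) (elimNat (λ (f : Nat) → Nat) (elimNat (λ (γ : Nat) → Nat) (elimNat (λ (n : Nat) → Nat) (elimNat (λ (σ : Nat) → Nat) (elimNat (λ (δ : Nat) → Nat) (elimNat (λ (g : Nat) → Nat) 0 (λ (θ : Nat) → λ (z : Nat) → succ z) q) (λ (ε : Nat) → λ (v : Nat) → succ v) q) (λ (ζ : Nat) → λ (u : Nat) → succ u) q) (λ (d : Nat) → λ (o : Nat) → succ o) q) (λ (i : Nat) → λ (η : Nat) → succ η) q) (λ (p : Nat) → λ (l : Nat) → succ l) q) (λ (c : Nat) → λ (ω : Nat) → succ ω) q) (λ (w : Nat) → λ (s : Nat) → succ s) q) (λ (m : Nat) → λ (τ : Nat) → succ τ) q) (λ (χ : Nat) → λ (κ : Nat) → succ κ) q) (λ (h : Nat) → λ (x1 : Nat) → succ x1) q) (λ (x2 : Nat) → λ (x3 : Nat) → succ x3) q) (λ (x4 : Nat) → λ (x5 : Nat) → succ x5) q) (λ (x6 : Nat) → λ (x7 : Nat) → succ x7) q) (λ (x8 : Nat) → λ (x9 : Nat) → succ x9) q) (λ (x10 : Nat) → λ (x11 : Nat) → succ x11) q) (λ (x12 : Nat) → λ (x13 : Nat) → succ x13) q) (λ (x14 : Nat) → λ (x15 : Nat) → succ x15) q) (λ (x16 : Nat) → λ (x17 : Nat) → succ x17) q) (λ (x18 : Nat) → λ (x19 : Nat) → succ x19) q) (λ (x20 : Nat) → λ (x21 : Nat) → succ x21) q
type:
  (r : Type₁) → (φ : Eq Nat 0 0) → (q : Nat) → Nat
observation: normalization takes exactly 172 steps under the normal-order strategy.


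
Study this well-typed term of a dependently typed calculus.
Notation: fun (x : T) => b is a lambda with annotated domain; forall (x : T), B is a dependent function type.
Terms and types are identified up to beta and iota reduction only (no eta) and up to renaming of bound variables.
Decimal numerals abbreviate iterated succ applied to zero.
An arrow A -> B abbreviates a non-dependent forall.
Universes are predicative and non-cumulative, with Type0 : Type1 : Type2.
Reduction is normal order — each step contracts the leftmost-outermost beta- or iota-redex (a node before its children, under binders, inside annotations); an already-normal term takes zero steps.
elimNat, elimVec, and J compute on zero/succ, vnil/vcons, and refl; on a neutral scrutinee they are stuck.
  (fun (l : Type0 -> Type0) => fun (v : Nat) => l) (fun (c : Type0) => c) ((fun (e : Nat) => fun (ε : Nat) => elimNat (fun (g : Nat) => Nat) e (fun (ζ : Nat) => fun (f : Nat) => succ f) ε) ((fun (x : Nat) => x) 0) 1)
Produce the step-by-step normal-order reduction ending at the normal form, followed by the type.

reduction (normal order):
  (fun (l : Type0 -> Type0) => fun (v : Nat) => l) (fun (c : Type0) => c) ((fun (e : Nat) => fun (ε : Nat) => elimNat (fun (g : Nat) => Nat) e (fun (ζ : Nat) => fun (f : Nat) => succ f) ε) ((fun (x : Nat) => x) 0) 1)
  ~> (fun (l : Nat) => fun (v : Type0) => v) ((fun (c : Nat) => fun (e : Nat) => elimNat (fun (ε : Nat) => Nat) c (fun (g : Nat) => fun (ζ : Nat) => succ ζ) e) ((fun (f : Nat) => f) 0) 1)
  ~> fun (l : Type0) => l
the term's type:
  Type0 -> Type0


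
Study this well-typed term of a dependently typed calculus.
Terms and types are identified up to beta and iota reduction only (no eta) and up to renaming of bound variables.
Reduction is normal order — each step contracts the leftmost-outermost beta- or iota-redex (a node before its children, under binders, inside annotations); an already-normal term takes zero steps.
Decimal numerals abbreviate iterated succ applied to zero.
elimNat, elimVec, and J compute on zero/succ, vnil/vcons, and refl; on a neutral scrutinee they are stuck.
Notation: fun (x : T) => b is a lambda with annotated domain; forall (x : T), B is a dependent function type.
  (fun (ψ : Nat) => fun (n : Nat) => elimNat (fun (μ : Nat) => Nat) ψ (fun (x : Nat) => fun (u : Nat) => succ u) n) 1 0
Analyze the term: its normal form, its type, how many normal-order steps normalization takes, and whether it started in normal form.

resulting normal form:
  1
the term's type:
  Nat
normal-order step count: 3
term was already normal: no
first redex: a beta-redex


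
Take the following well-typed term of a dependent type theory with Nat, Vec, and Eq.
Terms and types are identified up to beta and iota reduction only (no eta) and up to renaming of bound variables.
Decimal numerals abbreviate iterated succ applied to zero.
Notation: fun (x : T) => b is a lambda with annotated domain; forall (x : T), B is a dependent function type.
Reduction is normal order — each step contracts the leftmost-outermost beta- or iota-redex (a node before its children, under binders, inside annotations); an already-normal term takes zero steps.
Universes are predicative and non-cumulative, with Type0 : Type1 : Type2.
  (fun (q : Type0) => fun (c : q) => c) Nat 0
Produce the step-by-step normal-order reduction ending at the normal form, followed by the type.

normal-order reduction:
  (fun (q : Type0) => fun (c : q) => c) Nat 0
  ~> (fun (q : Nat) => q) 0
  ~> 0
inferred type:
  Nat


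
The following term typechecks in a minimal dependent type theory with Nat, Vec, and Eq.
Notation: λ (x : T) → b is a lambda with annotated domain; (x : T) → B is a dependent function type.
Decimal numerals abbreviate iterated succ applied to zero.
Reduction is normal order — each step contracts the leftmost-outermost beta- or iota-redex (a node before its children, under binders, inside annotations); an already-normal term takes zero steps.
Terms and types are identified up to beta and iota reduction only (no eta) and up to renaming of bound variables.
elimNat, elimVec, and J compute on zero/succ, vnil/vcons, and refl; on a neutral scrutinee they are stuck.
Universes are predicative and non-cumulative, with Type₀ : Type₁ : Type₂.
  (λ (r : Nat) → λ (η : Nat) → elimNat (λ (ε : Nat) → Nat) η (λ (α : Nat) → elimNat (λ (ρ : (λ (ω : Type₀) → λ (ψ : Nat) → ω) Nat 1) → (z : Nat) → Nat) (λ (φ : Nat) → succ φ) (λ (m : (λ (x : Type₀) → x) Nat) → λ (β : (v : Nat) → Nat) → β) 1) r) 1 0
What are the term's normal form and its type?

normal form:
  1
the term's type:
  Nat


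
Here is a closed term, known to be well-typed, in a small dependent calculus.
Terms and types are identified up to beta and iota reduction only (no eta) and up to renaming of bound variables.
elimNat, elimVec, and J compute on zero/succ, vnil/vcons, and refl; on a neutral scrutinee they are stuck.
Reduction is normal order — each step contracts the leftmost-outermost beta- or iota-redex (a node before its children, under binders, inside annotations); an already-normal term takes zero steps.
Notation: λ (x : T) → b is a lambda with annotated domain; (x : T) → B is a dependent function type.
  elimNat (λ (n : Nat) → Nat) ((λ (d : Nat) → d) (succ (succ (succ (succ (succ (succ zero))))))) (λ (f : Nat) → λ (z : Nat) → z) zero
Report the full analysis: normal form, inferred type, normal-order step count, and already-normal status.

resulting normal form:
  succ (succ (succ (succ (succ (succ zero)))))
the term's type:
  Nat
normal-order step count: 2
term was already normal: no
first contracted redex: an elimNat iota-redex


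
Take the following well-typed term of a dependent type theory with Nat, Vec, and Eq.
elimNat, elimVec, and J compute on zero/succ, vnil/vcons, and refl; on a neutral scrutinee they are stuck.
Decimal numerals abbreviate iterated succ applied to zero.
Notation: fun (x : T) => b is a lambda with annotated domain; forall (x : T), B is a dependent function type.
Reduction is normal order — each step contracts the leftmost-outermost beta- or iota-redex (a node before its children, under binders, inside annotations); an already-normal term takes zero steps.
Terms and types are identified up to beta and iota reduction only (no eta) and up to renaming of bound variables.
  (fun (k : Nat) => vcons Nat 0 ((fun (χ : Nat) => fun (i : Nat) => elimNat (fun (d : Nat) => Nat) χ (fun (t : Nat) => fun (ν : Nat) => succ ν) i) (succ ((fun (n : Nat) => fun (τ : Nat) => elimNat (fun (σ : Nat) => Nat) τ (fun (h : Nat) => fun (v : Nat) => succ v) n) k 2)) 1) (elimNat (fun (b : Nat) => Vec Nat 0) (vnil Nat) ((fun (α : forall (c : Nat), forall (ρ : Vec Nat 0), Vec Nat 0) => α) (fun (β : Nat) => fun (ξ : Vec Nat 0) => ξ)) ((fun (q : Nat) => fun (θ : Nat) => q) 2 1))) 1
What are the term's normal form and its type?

reduced normal form:
  vcons Nat 0 5 (vnil Nat)
type:
  Vec Nat 1


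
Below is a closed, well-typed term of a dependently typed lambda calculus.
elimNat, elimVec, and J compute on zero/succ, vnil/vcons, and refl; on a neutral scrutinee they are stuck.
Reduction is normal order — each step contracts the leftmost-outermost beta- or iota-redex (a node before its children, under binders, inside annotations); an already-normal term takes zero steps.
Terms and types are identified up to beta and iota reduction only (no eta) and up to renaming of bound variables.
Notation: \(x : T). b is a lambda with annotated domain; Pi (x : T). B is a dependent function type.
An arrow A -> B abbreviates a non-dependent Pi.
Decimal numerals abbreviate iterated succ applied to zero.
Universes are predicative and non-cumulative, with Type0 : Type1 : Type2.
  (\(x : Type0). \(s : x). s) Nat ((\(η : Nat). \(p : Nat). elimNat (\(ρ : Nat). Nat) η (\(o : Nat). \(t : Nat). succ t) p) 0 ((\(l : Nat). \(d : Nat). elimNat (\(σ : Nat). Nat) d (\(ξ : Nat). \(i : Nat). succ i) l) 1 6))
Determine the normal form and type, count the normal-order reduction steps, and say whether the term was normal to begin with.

normal form:
  7
inferred type:
  Nat
reduction steps (normal order): 32
term was already normal: no
first contracted redex: a beta-redex


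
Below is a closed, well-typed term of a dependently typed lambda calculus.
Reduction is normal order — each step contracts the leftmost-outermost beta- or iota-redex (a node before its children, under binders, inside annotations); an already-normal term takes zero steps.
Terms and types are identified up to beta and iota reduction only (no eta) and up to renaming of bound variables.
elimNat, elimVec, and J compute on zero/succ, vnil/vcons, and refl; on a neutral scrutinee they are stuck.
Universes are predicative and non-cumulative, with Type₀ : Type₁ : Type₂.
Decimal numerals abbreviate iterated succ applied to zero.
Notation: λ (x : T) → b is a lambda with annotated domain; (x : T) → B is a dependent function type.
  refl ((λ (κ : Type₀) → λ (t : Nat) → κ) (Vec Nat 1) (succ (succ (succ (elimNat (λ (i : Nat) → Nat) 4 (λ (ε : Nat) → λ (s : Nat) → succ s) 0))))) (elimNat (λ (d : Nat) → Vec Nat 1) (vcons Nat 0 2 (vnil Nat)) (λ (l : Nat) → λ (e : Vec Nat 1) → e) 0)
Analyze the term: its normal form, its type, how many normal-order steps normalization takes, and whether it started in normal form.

normal form:
  refl (Vec Nat 1) (vcons Nat 0 2 (vnil Nat))
inferred type:
  Eq (Vec Nat 1) (vcons Nat 0 2 (vnil Nat)) (vcons Nat 0 2 (vnil Nat))
steps to reach normal form (normal order): 3
term was already normal: no
first redex: a beta-redex


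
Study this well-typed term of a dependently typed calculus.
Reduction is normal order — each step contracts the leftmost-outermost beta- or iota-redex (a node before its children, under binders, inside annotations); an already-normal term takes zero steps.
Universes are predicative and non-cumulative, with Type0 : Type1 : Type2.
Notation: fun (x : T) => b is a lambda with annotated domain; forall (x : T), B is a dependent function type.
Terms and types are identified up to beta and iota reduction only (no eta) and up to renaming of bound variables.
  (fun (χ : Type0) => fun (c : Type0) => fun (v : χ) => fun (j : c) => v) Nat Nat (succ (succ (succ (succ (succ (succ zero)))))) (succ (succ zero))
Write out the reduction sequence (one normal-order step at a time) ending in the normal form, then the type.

reduction (normal order):
  (fun (χ : Type0) => fun (c : Type0) => fun (v : χ) => fun (j : c) => v) Nat Nat (succ (succ (succ (succ (succ (succ zero)))))) (succ (succ zero))
  ~> (fun (χ : Type0) => fun (c : Nat) => fun (v : χ) => c) Nat (succ (succ (succ (succ (succ (succ zero)))))) (succ (succ zero))
  ~> (fun (χ : Nat) => fun (c : Nat) => χ) (succ (succ (succ (succ (succ (succ zero)))))) (succ (succ zero))
  ~> (fun (χ : Nat) => succ (succ (succ (succ (succ (succ zero)))))) (succ (succ zero))
  ~> succ (succ (succ (succ (succ (succ zero)))))
the term's type:
  Nat


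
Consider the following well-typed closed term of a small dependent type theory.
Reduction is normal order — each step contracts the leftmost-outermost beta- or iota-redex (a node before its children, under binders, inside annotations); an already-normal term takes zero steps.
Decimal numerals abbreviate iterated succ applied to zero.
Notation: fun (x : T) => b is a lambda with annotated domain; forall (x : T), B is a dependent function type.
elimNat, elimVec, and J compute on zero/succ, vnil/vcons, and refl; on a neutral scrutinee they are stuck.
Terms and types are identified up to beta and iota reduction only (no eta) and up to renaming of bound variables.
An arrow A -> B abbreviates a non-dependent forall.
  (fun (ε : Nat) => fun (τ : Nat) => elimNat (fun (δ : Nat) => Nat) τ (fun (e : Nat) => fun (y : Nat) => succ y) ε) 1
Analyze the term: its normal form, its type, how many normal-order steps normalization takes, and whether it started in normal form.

reduced normal form:
  fun (ε : Nat) => succ ε
inferred type:
  Nat -> Nat
normal-order step count: 5
term was already normal: no
first contracted redex: a beta-redex


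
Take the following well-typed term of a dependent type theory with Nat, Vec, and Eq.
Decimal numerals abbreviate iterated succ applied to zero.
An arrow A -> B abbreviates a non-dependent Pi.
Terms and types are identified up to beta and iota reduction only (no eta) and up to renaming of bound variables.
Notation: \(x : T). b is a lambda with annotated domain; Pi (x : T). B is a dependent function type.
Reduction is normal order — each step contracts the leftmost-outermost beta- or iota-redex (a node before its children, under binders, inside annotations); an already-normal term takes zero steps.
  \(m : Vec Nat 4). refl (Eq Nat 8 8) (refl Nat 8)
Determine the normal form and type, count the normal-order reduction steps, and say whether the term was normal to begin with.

reduced normal form:
  \(m : Vec Nat 4). refl (Eq Nat 8 8) (refl Nat 8)
type:
  Vec Nat 4 -> Eq (Eq Nat 8 8) (refl Nat 8) (refl Nat 8)
steps to reach normal form (normal order): 0
started in normal form: yes


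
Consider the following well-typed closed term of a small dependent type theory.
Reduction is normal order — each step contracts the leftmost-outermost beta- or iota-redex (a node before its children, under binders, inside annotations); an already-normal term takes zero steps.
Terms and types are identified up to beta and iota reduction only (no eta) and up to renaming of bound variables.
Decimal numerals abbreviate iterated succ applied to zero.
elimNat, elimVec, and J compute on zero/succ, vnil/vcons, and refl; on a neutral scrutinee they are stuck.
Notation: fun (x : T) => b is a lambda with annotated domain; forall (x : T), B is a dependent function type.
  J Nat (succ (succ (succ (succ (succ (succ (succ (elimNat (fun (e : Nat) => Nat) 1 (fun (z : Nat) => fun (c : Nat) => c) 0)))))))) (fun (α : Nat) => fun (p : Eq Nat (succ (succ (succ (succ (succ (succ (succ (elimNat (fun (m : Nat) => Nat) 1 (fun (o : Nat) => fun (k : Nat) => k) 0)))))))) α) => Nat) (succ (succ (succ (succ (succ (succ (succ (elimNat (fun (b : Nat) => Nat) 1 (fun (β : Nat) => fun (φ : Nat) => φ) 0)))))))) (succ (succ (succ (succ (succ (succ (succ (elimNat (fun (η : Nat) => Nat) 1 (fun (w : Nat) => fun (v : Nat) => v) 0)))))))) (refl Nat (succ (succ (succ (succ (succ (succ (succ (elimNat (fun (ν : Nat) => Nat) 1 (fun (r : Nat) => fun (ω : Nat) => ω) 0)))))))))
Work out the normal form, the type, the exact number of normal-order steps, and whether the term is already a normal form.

reduced normal form:
  8
type:
  Nat
steps to reach normal form (normal order): 2
term was already normal: no
first contracted redex: a J iota-redex


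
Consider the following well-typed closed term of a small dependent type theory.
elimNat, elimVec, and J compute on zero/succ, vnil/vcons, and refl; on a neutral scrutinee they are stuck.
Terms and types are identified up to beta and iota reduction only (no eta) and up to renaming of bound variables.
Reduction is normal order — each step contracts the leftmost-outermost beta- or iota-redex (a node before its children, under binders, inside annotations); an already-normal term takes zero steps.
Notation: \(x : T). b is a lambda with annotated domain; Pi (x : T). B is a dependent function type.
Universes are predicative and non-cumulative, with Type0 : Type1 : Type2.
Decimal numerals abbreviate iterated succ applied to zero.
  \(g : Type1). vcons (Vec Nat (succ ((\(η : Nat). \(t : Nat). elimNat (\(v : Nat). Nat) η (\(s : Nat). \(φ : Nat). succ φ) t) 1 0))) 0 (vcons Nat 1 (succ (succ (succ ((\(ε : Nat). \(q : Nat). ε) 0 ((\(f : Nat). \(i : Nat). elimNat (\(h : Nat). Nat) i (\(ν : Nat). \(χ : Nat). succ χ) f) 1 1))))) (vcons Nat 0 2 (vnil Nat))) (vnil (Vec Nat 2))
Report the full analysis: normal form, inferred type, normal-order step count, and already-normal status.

reduced normal form:
  \(g : Type1). vcons (Vec Nat 2) 0 (vcons Nat 1 3 (vcons Nat 0 2 (vnil Nat))) (vnil (Vec Nat 2))
inferred type:
  Pi (g : Type1). Vec (Vec Nat 2) 1
normal-order step count: 5
started in normal form: no
first redex: a beta-redex


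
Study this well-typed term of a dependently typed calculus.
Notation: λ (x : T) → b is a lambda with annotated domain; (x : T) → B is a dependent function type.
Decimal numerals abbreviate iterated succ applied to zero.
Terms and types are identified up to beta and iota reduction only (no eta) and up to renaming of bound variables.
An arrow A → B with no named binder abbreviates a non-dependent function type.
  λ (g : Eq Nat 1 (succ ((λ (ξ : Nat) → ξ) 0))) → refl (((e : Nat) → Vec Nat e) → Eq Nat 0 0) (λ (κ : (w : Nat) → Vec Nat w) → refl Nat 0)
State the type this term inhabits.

the term's type:
  Eq Nat 1 1 → Eq (((g : Nat) → Vec Nat g) → Eq Nat 0 0) (λ (ξ : (e : Nat) → Vec Nat e) → refl Nat 0) (λ (κ : (w : Nat) → Vec Nat w) → refl Nat 0)


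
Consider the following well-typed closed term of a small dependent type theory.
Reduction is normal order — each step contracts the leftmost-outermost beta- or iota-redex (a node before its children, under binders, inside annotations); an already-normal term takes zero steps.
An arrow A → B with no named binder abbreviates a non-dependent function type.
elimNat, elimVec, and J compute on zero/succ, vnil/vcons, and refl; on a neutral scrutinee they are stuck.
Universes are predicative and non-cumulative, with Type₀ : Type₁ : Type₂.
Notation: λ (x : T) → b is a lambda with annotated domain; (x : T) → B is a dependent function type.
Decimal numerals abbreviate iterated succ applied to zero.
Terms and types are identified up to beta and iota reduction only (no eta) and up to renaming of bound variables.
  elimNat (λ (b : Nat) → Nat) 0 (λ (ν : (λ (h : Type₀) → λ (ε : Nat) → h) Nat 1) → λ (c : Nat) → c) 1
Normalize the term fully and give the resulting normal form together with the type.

resulting normal form:
  0
type:
  Nat
observation: the term reaches its normal form after 4 normal-order steps.


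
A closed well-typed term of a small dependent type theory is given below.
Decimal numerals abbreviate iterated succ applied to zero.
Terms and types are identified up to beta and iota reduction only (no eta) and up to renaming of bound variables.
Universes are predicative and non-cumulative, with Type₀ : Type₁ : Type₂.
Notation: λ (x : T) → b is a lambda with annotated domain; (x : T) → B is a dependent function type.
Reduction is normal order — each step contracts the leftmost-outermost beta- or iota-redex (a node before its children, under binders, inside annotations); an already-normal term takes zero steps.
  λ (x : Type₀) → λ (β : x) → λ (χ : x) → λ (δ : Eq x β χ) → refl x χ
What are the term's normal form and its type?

reduced normal form:
  λ (x : Type₀) → λ (β : x) → λ (χ : x) → λ (δ : Eq x β χ) → refl x χ
the term's type:
  (x : Type₀) → (β : x) → (χ : x) → (δ : Eq x β χ) → Eq x χ χ
observation: the term is already in normal form.


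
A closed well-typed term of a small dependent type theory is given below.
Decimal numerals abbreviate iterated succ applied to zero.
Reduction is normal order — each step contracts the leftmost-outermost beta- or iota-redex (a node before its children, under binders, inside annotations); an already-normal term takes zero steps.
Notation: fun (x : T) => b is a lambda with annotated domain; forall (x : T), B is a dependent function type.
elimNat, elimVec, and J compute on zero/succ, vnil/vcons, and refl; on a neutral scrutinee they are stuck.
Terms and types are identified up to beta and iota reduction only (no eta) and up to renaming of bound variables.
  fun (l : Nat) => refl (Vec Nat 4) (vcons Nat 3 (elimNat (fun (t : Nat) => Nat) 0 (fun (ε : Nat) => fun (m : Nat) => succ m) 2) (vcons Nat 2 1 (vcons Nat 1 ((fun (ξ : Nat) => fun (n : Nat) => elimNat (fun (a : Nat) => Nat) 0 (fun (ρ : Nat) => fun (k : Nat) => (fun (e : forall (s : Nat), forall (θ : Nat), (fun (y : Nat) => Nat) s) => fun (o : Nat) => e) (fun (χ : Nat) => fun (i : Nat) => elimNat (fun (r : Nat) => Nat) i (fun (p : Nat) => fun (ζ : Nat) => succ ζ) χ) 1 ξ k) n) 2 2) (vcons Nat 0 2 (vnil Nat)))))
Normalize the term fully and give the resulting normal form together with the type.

reduced normal form:
  fun (l : Nat) => refl (Vec Nat 4) (vcons Nat 3 2 (vcons Nat 2 1 (vcons Nat 1 4 (vcons Nat 0 2 (vnil Nat)))))
inferred type:
  forall (l : Nat), Eq (Vec Nat 4) (vcons Nat 3 2 (vcons Nat 2 1 (vcons Nat 1 4 (vcons Nat 0 2 (vnil Nat))))) (vcons Nat 3 2 (vcons Nat 2 1 (vcons Nat 1 4 (vcons Nat 0 2 (vnil Nat)))))
observation: the term reaches its normal form after 38 normal-order steps.


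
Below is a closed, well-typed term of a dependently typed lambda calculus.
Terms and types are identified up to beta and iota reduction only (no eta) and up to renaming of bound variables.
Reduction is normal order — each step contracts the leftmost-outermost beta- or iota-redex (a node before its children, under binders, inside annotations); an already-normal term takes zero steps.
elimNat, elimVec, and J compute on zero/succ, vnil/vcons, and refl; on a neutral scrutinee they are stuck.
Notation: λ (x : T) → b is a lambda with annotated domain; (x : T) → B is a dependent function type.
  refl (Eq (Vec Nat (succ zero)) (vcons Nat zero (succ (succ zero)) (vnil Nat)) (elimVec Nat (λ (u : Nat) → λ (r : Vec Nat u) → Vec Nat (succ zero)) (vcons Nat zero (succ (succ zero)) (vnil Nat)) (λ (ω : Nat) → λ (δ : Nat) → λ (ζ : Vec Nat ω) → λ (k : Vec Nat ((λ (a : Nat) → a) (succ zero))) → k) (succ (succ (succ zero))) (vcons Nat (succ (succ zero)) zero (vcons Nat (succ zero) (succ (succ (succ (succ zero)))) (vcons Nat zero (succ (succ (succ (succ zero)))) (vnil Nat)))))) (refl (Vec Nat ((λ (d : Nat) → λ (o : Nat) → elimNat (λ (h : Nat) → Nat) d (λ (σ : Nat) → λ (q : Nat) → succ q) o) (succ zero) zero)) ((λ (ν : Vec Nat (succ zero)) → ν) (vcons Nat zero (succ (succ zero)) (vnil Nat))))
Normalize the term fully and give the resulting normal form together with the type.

resulting normal form:
  refl (Eq (Vec Nat (succ zero)) (vcons Nat zero (succ (succ zero)) (vnil Nat)) (vcons Nat zero (succ (succ zero)) (vnil Nat))) (refl (Vec Nat (succ zero)) (vcons Nat zero (succ (succ zero)) (vnil Nat)))
the term's type:
  Eq (Eq (Vec Nat (succ zero)) (vcons Nat zero (succ (succ zero)) (vnil Nat)) (vcons Nat zero (succ (succ zero)) (vnil Nat))) (refl (Vec Nat (succ zero)) (vcons Nat zero (succ (succ zero)) (vnil Nat))) (refl (Vec Nat (succ zero)) (vcons Nat zero (succ (succ zero)) (vnil Nat)))
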